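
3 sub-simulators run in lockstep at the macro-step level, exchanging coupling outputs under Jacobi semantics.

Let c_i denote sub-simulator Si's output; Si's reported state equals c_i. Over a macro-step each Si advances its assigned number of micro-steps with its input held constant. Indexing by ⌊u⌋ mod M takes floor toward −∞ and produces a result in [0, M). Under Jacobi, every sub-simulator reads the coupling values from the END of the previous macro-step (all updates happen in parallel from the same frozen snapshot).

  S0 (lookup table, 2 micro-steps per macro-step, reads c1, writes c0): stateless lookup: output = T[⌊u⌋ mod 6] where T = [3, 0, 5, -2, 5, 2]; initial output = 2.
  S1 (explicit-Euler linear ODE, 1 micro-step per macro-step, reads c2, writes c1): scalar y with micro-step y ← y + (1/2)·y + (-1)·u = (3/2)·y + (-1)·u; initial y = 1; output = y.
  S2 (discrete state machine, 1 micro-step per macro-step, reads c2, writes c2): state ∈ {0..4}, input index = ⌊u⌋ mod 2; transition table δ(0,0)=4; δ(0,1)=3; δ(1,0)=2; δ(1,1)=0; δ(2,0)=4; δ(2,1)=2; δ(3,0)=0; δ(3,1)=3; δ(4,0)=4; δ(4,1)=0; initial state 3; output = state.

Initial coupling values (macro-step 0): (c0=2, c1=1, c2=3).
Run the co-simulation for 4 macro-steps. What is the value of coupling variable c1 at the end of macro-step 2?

c1 at macro-step 2 = -21/4

macro 1: S0 reads c1=1 → after 2×micro: 0; S1 reads c2=3 → after 1×micro: -3/2; S2 reads c2=3 → after 1×micro: 3 ⇒ (c0=0, c1=-3/2, c2=3)
macro 2: S0 reads c1=-3/2 → after 2×micro: 5; S1 reads c2=3 → after 1×micro: -21/4; S2 reads c2=3 → after 1×micro: 3 ⇒ (c0=5, c1=-21/4, c2=3)
macro 3: S0 reads c1=-21/4 → after 2×micro: 3; S1 reads c2=3 → after 1×micro: -87/8; S2 reads c2=3 → after 1×micro: 3 ⇒ (c0=3, c1=-87/8, c2=3)
macro 4: S0 reads c1=-87/8 → after 2×micro: 0; S1 reads c2=3 → after 1×micro: -309/16; S2 reads c2=3 → after 1×micro: 3 ⇒ (c0=0, c1=-309/16, c2=3)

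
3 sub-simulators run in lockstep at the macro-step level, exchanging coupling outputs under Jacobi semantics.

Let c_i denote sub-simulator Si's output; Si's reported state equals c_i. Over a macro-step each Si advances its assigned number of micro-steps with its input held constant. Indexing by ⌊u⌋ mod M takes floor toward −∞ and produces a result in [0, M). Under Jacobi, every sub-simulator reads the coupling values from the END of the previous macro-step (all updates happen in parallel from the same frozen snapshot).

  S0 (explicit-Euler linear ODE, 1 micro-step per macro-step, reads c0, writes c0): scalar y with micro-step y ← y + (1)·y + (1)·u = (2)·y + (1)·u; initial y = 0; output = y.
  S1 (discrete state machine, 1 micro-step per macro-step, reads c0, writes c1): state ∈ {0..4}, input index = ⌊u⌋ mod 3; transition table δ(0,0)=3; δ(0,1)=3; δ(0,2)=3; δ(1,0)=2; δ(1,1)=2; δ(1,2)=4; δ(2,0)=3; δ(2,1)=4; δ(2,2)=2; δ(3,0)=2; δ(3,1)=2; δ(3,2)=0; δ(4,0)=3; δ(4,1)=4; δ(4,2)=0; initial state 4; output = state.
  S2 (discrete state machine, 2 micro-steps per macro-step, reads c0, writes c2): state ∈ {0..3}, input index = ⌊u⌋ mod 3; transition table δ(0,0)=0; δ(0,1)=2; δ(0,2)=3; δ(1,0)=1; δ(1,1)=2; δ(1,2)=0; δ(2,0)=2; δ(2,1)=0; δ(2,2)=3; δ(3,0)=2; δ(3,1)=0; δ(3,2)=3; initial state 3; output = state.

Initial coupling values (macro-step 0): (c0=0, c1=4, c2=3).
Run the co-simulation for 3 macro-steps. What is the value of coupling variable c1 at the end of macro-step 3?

macro 1: S0 reads c0=0 → after 1×micro: 0; S1 reads c0=0 → after 1×micro: 3; S2 reads c0=0 → after 2×micro: 2 ⇒ (c0=0, c1=3, c2=2)
macro 2: S0 reads c0=0 → after 1×micro: 0; S1 reads c0=0 → after 1×micro: 2; S2 reads c0=0 → after 2×micro: 2 ⇒ (c0=0, c1=2, c2=2)
macro 3: S0 reads c0=0 → after 1×micro: 0; S1 reads c0=0 → after 1×micro: 3; S2 reads c0=0 → after 2×micro: 2 ⇒ (c0=0, c1=3, c2=2)

c1 at macro-step 3 = 3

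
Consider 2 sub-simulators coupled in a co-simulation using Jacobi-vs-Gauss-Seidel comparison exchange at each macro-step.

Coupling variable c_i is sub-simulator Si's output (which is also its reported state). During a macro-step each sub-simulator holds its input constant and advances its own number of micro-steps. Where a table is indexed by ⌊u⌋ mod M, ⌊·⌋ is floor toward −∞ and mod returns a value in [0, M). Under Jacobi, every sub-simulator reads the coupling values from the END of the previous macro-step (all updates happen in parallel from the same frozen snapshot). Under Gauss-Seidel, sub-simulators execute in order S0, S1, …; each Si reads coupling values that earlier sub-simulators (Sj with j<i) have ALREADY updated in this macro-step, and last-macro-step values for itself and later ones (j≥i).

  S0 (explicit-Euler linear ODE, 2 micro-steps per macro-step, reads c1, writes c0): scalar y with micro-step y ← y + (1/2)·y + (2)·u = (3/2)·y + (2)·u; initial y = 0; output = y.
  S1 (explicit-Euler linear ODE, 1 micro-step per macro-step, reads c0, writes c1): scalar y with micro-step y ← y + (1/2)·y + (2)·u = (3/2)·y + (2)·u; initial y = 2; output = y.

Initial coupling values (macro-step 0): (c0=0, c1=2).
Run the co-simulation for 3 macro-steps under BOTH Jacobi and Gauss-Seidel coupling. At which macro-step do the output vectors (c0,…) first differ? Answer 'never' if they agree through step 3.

first divergence at macro-step: 1

[Jacobi] macro 1: S0 reads c1=2 → after 2×micro: 10; S1 reads c0=0 → after 1×micro: 3 ⇒ (c0=10, c1=3)
[Jacobi] macro 2: S0 reads c1=3 → after 2×micro: 75/2; S1 reads c0=10 → after 1×micro: 49/2 ⇒ (c0=75/2, c1=49/2)
[Jacobi] macro 3: S0 reads c1=49/2 → after 2×micro: 1655/8; S1 reads c0=75/2 → after 1×micro: 447/4 ⇒ (c0=1655/8, c1=447/4)
[Gauss-Seidel] macro 1: S0 reads c1=2 → after 2×micro: 10; S1 reads c0=10 → after 1×micro: 23 ⇒ (c0=10, c1=23)
[Gauss-Seidel] macro 2: S0 reads c1=23 → after 2×micro: 275/2; S1 reads c0=275/2 → after 1×micro: 619/2 ⇒ (c0=275/2, c1=619/2)
[Gauss-Seidel] macro 3: S0 reads c1=619/2 → after 2×micro: 14855/8; S1 reads c0=14855/8 → after 1×micro: 4178 ⇒ (c0=14855/8, c1=4178)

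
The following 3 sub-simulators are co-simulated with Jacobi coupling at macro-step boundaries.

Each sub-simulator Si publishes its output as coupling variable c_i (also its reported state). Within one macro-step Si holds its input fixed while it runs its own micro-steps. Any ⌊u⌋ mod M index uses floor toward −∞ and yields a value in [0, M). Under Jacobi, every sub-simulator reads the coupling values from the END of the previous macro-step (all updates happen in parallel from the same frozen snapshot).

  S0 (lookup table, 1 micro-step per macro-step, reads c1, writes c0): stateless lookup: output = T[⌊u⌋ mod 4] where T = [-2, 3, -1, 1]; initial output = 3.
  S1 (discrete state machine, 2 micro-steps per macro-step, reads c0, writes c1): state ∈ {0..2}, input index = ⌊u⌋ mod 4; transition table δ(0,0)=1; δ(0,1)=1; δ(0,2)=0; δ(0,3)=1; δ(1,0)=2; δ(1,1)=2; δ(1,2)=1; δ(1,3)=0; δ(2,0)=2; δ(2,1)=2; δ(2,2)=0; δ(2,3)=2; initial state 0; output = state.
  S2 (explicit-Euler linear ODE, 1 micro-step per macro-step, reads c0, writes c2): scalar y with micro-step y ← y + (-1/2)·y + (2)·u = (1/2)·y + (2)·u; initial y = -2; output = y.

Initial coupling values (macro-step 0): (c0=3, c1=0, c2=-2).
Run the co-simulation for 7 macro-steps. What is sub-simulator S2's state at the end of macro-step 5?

S2 state at macro-step 5 = -115/16

macro 1: S0 reads c1=0 → after 1×micro: -2; S1 reads c0=3 → after 2×micro: 0; S2 reads c0=3 → after 1×micro: 5 ⇒ (c0=-2, c1=0, c2=5)
macro 2: S0 reads c1=0 → after 1×micro: -2; S1 reads c0=-2 → after 2×micro: 0; S2 reads c0=-2 → after 1×micro: -3/2 ⇒ (c0=-2, c1=0, c2=-3/2)
macro 3: S0 reads c1=0 → after 1×micro: -2; S1 reads c0=-2 → after 2×micro: 0; S2 reads c0=-2 → after 1×micro: -19/4 ⇒ (c0=-2, c1=0, c2=-19/4)
macro 4: S0 reads c1=0 → after 1×micro: -2; S1 reads c0=-2 → after 2×micro: 0; S2 reads c0=-2 → after 1×micro: -51/8 ⇒ (c0=-2, c1=0, c2=-51/8)
macro 5: S0 reads c1=0 → after 1×micro: -2; S1 reads c0=-2 → after 2×micro: 0; S2 reads c0=-2 → after 1×micro: -115/16 ⇒ (c0=-2, c1=0, c2=-115/16)
macro 6: S0 reads c1=0 → after 1×micro: -2; S1 reads c0=-2 → after 2×micro: 0; S2 reads c0=-2 → after 1×micro: -243/32 ⇒ (c0=-2, c1=0, c2=-243/32)
macro 7: S0 reads c1=0 → after 1×micro: -2; S1 reads c0=-2 → after 2×micro: 0; S2 reads c0=-2 → after 1×micro: -499/64 ⇒ (c0=-2, c1=0, c2=-499/64)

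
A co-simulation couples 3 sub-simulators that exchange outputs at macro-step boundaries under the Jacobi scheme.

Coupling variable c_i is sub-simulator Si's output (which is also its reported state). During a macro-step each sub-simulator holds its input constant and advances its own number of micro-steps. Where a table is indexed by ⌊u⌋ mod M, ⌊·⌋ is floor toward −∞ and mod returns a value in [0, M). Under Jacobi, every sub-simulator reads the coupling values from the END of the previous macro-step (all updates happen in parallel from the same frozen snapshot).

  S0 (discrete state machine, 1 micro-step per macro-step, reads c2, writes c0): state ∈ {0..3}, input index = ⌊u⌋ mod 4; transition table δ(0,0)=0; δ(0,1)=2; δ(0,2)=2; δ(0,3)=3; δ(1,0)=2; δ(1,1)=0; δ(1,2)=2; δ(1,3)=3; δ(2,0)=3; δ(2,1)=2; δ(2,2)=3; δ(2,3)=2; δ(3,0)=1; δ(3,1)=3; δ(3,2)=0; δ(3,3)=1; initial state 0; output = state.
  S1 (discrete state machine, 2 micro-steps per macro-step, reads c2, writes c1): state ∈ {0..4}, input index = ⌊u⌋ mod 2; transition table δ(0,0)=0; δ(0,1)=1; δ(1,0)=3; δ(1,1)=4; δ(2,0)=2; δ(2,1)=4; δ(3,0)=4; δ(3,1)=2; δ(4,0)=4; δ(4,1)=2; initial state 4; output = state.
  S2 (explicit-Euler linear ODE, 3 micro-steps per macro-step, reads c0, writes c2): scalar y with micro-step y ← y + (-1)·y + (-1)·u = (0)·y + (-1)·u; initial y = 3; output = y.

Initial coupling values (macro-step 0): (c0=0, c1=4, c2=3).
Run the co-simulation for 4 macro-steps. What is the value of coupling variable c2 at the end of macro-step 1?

macro 1: S0 reads c2=3 → after 1×micro: 3; S1 reads c2=3 → after 2×micro: 4; S2 reads c0=0 → after 3×micro: 0 ⇒ (c0=3, c1=4, c2=0)
macro 2: S0 reads c2=0 → after 1×micro: 1; S1 reads c2=0 → after 2×micro: 4; S2 reads c0=3 → after 3×micro: -3 ⇒ (c0=1, c1=4, c2=-3)
macro 3: S0 reads c2=-3 → after 1×micro: 0; S1 reads c2=-3 → after 2×micro: 4; S2 reads c0=1 → after 3×micro: -1 ⇒ (c0=0, c1=4, c2=-1)
macro 4: S0 reads c2=-1 → after 1×micro: 3; S1 reads c2=-1 → after 2×micro: 4; S2 reads c0=0 → after 3×micro: 0 ⇒ (c0=3, c1=4, c2=0)

c2 at macro-step 1 = 0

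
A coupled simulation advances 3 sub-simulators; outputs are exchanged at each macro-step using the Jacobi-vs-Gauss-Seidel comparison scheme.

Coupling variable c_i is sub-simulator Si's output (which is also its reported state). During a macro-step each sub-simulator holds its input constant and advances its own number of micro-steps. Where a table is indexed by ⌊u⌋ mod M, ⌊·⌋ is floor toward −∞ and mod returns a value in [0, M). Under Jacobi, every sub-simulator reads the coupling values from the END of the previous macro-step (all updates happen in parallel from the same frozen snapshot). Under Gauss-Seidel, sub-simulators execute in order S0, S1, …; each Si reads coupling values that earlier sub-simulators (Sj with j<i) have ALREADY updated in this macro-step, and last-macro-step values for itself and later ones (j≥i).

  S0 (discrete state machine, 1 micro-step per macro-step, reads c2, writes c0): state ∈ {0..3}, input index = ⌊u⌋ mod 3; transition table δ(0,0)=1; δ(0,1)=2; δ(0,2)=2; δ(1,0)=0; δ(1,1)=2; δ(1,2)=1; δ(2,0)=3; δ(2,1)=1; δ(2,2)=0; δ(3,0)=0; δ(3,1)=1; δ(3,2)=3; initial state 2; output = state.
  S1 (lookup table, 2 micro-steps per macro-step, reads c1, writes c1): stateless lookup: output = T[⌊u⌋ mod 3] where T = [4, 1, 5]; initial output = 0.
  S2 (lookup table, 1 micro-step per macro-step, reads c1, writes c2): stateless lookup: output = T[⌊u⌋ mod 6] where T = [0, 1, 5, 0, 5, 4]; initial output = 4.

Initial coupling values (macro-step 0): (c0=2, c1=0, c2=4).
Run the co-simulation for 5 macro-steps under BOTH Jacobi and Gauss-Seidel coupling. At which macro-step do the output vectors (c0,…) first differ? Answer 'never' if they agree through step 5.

first divergence at macro-step: 1

[Jacobi] macro 1: S0 reads c2=4 → after 1×micro: 1; S1 reads c1=0 → after 2×micro: 4; S2 reads c1=0 → after 1×micro: 0 ⇒ (c0=1, c1=4, c2=0)
[Jacobi] macro 2: S0 reads c2=0 → after 1×micro: 0; S1 reads c1=4 → after 2×micro: 1; S2 reads c1=4 → after 1×micro: 5 ⇒ (c0=0, c1=1, c2=5)
[Jacobi] macro 3: S0 reads c2=5 → after 1×micro: 2; S1 reads c1=1 → after 2×micro: 1; S2 reads c1=1 → after 1×micro: 1 ⇒ (c0=2, c1=1, c2=1)
[Jacobi] macro 4: S0 reads c2=1 → after 1×micro: 1; S1 reads c1=1 → after 2×micro: 1; S2 reads c1=1 → after 1×micro: 1 ⇒ (c0=1, c1=1, c2=1)
[Jacobi] macro 5: S0 reads c2=1 → after 1×micro: 2; S1 reads c1=1 → after 2×micro: 1; S2 reads c1=1 → after 1×micro: 1 ⇒ (c0=2, c1=1, c2=1)
[Gauss-Seidel] macro 1: S0 reads c2=4 → after 1×micro: 1; S1 reads c1=0 → after 2×micro: 4; S2 reads c1=4 → after 1×micro: 5 ⇒ (c0=1, c1=4, c2=5)
[Gauss-Seidel] macro 2: S0 reads c2=5 → after 1×micro: 1; S1 reads c1=4 → after 2×micro: 1; S2 reads c1=1 → after 1×micro: 1 ⇒ (c0=1, c1=1, c2=1)
[Gauss-Seidel] macro 3: S0 reads c2=1 → after 1×micro: 2; S1 reads c1=1 → after 2×micro: 1; S2 reads c1=1 → after 1×micro: 1 ⇒ (c0=2, c1=1, c2=1)
[Gauss-Seidel] macro 4: S0 reads c2=1 → after 1×micro: 1; S1 reads c1=1 → after 2×micro: 1; S2 reads c1=1 → after 1×micro: 1 ⇒ (c0=1, c1=1, c2=1)
[Gauss-Seidel] macro 5: S0 reads c2=1 → after 1×micro: 2; S1 reads c1=1 → after 2×micro: 1; S2 reads c1=1 → after 1×micro: 1 ⇒ (c0=2, c1=1, c2=1)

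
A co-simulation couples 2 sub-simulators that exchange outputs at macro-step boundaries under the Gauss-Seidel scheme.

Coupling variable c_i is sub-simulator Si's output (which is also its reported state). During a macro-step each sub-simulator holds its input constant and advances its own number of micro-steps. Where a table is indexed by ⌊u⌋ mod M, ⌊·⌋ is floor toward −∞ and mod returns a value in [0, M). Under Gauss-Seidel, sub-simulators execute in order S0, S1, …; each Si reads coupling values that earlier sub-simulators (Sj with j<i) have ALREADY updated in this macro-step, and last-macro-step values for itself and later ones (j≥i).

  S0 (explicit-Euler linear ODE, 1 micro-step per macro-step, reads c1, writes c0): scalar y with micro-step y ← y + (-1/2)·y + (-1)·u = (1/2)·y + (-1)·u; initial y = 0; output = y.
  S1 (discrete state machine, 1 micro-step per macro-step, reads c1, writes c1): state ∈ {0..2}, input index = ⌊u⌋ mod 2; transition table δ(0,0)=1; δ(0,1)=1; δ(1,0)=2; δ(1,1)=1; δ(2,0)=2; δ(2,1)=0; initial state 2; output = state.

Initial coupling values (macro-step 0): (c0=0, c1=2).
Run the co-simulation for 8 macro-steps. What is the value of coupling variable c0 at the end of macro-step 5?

macro 1: S0 reads c1=2 → after 1×micro: -2; S1 reads c1=2 → after 1×micro: 2 ⇒ (c0=-2, c1=2)
macro 2: S0 reads c1=2 → after 1×micro: -3; S1 reads c1=2 → after 1×micro: 2 ⇒ (c0=-3, c1=2)
macro 3: S0 reads c1=2 → after 1×micro: -7/2; S1 reads c1=2 → after 1×micro: 2 ⇒ (c0=-7/2, c1=2)
macro 4: S0 reads c1=2 → after 1×micro: -15/4; S1 reads c1=2 → after 1×micro: 2 ⇒ (c0=-15/4, c1=2)
macro 5: S0 reads c1=2 → after 1×micro: -31/8; S1 reads c1=2 → after 1×micro: 2 ⇒ (c0=-31/8, c1=2)
macro 6: S0 reads c1=2 → after 1×micro: -63/16; S1 reads c1=2 → after 1×micro: 2 ⇒ (c0=-63/16, c1=2)
macro 7: S0 reads c1=2 → after 1×micro: -127/32; S1 reads c1=2 → after 1×micro: 2 ⇒ (c0=-127/32, c1=2)
macro 8: S0 reads c1=2 → after 1×micro: -255/64; S1 reads c1=2 → after 1×micro: 2 ⇒ (c0=-255/64, c1=2)

c0 at macro-step 5 = -31/8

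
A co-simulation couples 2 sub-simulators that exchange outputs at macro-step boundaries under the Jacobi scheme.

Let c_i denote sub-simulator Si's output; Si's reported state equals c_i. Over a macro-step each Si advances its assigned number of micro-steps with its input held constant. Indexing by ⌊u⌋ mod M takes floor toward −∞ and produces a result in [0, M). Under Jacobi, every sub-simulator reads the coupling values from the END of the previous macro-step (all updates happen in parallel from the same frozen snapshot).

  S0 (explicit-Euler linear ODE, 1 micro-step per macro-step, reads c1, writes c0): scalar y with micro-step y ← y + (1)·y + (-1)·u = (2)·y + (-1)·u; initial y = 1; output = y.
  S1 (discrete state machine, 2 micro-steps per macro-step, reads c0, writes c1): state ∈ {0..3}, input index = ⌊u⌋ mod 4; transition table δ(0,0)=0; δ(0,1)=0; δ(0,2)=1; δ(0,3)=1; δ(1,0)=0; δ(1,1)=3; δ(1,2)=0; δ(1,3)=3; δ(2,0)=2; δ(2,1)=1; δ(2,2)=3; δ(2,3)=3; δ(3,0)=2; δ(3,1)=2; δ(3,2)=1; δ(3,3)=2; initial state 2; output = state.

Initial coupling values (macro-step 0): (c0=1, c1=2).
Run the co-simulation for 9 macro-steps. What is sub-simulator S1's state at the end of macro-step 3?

S1 state at macro-step 3 = 3

macro 1: S0 reads c1=2 → after 1×micro: 0; S1 reads c0=1 → after 2×micro: 3 ⇒ (c0=0, c1=3)
macro 2: S0 reads c1=3 → after 1×micro: -3; S1 reads c0=0 → after 2×micro: 2 ⇒ (c0=-3, c1=2)
macro 3: S0 reads c1=2 → after 1×micro: -8; S1 reads c0=-3 → after 2×micro: 3 ⇒ (c0=-8, c1=3)
macro 4: S0 reads c1=3 → after 1×micro: -19; S1 reads c0=-8 → after 2×micro: 2 ⇒ (c0=-19, c1=2)
macro 5: S0 reads c1=2 → after 1×micro: -40; S1 reads c0=-19 → after 2×micro: 3 ⇒ (c0=-40, c1=3)
macro 6: S0 reads c1=3 → after 1×micro: -83; S1 reads c0=-40 → after 2×micro: 2 ⇒ (c0=-83, c1=2)
macro 7: S0 reads c1=2 → after 1×micro: -168; S1 reads c0=-83 → after 2×micro: 3 ⇒ (c0=-168, c1=3)
macro 8: S0 reads c1=3 → after 1×micro: -339; S1 reads c0=-168 → after 2×micro: 2 ⇒ (c0=-339, c1=2)
macro 9: S0 reads c1=2 → after 1×micro: -680; S1 reads c0=-339 → after 2×micro: 3 ⇒ (c0=-680, c1=3)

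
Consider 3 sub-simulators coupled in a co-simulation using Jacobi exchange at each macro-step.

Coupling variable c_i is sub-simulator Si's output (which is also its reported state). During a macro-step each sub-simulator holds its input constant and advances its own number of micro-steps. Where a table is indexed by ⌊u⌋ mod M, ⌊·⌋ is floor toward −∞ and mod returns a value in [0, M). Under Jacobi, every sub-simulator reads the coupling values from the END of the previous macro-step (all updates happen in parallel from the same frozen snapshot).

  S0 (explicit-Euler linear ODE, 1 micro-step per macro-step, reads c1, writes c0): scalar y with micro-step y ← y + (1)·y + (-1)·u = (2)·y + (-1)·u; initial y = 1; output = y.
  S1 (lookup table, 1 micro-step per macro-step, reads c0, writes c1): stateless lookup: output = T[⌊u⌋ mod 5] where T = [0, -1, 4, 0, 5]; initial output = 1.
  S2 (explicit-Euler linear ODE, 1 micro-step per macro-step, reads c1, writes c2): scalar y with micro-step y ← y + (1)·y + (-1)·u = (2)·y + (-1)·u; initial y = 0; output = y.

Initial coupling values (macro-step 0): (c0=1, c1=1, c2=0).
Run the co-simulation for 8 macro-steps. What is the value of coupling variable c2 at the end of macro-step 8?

c2 at macro-step 8 = -94

macro 1: S0 reads c1=1 → after 1×micro: 1; S1 reads c0=1 → after 1×micro: -1; S2 reads c1=1 → after 1×micro: -1 ⇒ (c0=1, c1=-1, c2=-1)
macro 2: S0 reads c1=-1 → after 1×micro: 3; S1 reads c0=1 → after 1×micro: -1; S2 reads c1=-1 → after 1×micro: -1 ⇒ (c0=3, c1=-1, c2=-1)
macro 3: S0 reads c1=-1 → after 1×micro: 7; S1 reads c0=3 → after 1×micro: 0; S2 reads c1=-1 → after 1×micro: -1 ⇒ (c0=7, c1=0, c2=-1)
macro 4: S0 reads c1=0 → after 1×micro: 14; S1 reads c0=7 → after 1×micro: 4; S2 reads c1=0 → after 1×micro: -2 ⇒ (c0=14, c1=4, c2=-2)
macro 5: S0 reads c1=4 → after 1×micro: 24; S1 reads c0=14 → after 1×micro: 5; S2 reads c1=4 → after 1×micro: -8 ⇒ (c0=24, c1=5, c2=-8)
macro 6: S0 reads c1=5 → after 1×micro: 43; S1 reads c0=24 → after 1×micro: 5; S2 reads c1=5 → after 1×micro: -21 ⇒ (c0=43, c1=5, c2=-21)
macro 7: S0 reads c1=5 → after 1×micro: 81; S1 reads c0=43 → after 1×micro: 0; S2 reads c1=5 → after 1×micro: -47 ⇒ (c0=81, c1=0, c2=-47)
macro 8: S0 reads c1=0 → after 1×micro: 162; S1 reads c0=81 → after 1×micro: -1; S2 reads c1=0 → after 1×micro: -94 ⇒ (c0=162, c1=-1, c2=-94)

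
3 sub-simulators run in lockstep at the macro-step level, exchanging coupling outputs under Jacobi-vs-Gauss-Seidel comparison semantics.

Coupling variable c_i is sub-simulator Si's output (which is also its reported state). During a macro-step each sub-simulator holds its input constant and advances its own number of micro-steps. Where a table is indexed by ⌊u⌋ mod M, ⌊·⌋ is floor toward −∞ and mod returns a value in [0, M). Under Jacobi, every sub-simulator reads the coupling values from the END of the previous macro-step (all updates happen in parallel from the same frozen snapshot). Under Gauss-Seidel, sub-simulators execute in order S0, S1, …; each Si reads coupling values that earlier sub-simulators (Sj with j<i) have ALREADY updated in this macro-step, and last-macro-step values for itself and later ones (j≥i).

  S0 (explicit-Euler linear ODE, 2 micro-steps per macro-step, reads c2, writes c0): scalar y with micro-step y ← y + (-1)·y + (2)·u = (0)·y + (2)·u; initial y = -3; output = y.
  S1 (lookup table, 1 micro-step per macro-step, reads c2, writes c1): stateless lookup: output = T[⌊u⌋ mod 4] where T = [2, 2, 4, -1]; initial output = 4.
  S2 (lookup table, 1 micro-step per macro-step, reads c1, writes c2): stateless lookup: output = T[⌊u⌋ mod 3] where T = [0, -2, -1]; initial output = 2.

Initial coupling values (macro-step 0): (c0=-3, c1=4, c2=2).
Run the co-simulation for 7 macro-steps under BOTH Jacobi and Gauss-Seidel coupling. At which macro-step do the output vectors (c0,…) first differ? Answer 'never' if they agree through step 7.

first divergence at macro-step: never

[Jacobi] macro 1: S0 reads c2=2 → after 2×micro: 4; S1 reads c2=2 → after 1×micro: 4; S2 reads c1=4 → after 1×micro: -2 ⇒ (c0=4, c1=4, c2=-2)
[Jacobi] macro 2: S0 reads c2=-2 → after 2×micro: -4; S1 reads c2=-2 → after 1×micro: 4; S2 reads c1=4 → after 1×micro: -2 ⇒ (c0=-4, c1=4, c2=-2)
[Jacobi] macro 3: S0 reads c2=-2 → after 2×micro: -4; S1 reads c2=-2 → after 1×micro: 4; S2 reads c1=4 → after 1×micro: -2 ⇒ (c0=-4, c1=4, c2=-2)
[Jacobi] macro 4: S0 reads c2=-2 → after 2×micro: -4; S1 reads c2=-2 → after 1×micro: 4; S2 reads c1=4 → after 1×micro: -2 ⇒ (c0=-4, c1=4, c2=-2)
[Jacobi] macro 5: S0 reads c2=-2 → after 2×micro: -4; S1 reads c2=-2 → after 1×micro: 4; S2 reads c1=4 → after 1×micro: -2 ⇒ (c0=-4, c1=4, c2=-2)
[Jacobi] macro 6: S0 reads c2=-2 → after 2×micro: -4; S1 reads c2=-2 → after 1×micro: 4; S2 reads c1=4 → after 1×micro: -2 ⇒ (c0=-4, c1=4, c2=-2)
[Jacobi] macro 7: S0 reads c2=-2 → after 2×micro: -4; S1 reads c2=-2 → after 1×micro: 4; S2 reads c1=4 → after 1×micro: -2 ⇒ (c0=-4, c1=4, c2=-2)
[Gauss-Seidel] macro 1: S0 reads c2=2 → after 2×micro: 4; S1 reads c2=2 → after 1×micro: 4; S2 reads c1=4 → after 1×micro: -2 ⇒ (c0=4, c1=4, c2=-2)
[Gauss-Seidel] macro 2: S0 reads c2=-2 → after 2×micro: -4; S1 reads c2=-2 → after 1×micro: 4; S2 reads c1=4 → after 1×micro: -2 ⇒ (c0=-4, c1=4, c2=-2)
[Gauss-Seidel] macro 3: S0 reads c2=-2 → after 2×micro: -4; S1 reads c2=-2 → after 1×micro: 4; S2 reads c1=4 → after 1×micro: -2 ⇒ (c0=-4, c1=4, c2=-2)
[Gauss-Seidel] macro 4: S0 reads c2=-2 → after 2×micro: -4; S1 reads c2=-2 → after 1×micro: 4; S2 reads c1=4 → after 1×micro: -2 ⇒ (c0=-4, c1=4, c2=-2)
[Gauss-Seidel] macro 5: S0 reads c2=-2 → after 2×micro: -4; S1 reads c2=-2 → after 1×micro: 4; S2 reads c1=4 → after 1×micro: -2 ⇒ (c0=-4, c1=4, c2=-2)
[Gauss-Seidel] macro 6: S0 reads c2=-2 → after 2×micro: -4; S1 reads c2=-2 → after 1×micro: 4; S2 reads c1=4 → after 1×micro: -2 ⇒ (c0=-4, c1=4, c2=-2)
[Gauss-Seidel] macro 7: S0 reads c2=-2 → after 2×micro: -4; S1 reads c2=-2 → after 1×micro: 4; S2 reads c1=4 → after 1×micro: -2 ⇒ (c0=-4, c1=4, c2=-2)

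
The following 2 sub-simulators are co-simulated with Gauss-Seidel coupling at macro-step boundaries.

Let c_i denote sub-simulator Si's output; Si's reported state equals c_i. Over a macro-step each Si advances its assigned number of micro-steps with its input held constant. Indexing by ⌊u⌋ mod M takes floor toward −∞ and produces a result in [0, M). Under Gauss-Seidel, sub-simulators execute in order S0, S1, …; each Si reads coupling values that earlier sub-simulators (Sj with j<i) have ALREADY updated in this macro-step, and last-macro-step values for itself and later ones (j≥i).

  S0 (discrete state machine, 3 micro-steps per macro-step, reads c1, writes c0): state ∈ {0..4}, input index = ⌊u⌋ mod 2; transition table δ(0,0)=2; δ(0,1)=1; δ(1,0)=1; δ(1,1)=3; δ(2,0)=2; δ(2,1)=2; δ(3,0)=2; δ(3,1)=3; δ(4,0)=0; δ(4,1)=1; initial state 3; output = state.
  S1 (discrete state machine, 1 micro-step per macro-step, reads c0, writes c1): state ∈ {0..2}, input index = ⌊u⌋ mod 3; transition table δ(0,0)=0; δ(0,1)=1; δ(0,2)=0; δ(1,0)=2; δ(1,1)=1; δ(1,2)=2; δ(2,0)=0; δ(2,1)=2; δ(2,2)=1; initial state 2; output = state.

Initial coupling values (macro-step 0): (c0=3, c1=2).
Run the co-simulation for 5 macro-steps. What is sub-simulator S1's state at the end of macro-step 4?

S1 state at macro-step 4 = 2

macro 1: S0 reads c1=2 → after 3×micro: 2; S1 reads c0=2 → after 1×micro: 1 ⇒ (c0=2, c1=1)
macro 2: S0 reads c1=1 → after 3×micro: 2; S1 reads c0=2 → after 1×micro: 2 ⇒ (c0=2, c1=2)
macro 3: S0 reads c1=2 → after 3×micro: 2; S1 reads c0=2 → after 1×micro: 1 ⇒ (c0=2, c1=1)
macro 4: S0 reads c1=1 → after 3×micro: 2; S1 reads c0=2 → after 1×micro: 2 ⇒ (c0=2, c1=2)
macro 5: S0 reads c1=2 → after 3×micro: 2; S1 reads c0=2 → after 1×micro: 1 ⇒ (c0=2, c1=1)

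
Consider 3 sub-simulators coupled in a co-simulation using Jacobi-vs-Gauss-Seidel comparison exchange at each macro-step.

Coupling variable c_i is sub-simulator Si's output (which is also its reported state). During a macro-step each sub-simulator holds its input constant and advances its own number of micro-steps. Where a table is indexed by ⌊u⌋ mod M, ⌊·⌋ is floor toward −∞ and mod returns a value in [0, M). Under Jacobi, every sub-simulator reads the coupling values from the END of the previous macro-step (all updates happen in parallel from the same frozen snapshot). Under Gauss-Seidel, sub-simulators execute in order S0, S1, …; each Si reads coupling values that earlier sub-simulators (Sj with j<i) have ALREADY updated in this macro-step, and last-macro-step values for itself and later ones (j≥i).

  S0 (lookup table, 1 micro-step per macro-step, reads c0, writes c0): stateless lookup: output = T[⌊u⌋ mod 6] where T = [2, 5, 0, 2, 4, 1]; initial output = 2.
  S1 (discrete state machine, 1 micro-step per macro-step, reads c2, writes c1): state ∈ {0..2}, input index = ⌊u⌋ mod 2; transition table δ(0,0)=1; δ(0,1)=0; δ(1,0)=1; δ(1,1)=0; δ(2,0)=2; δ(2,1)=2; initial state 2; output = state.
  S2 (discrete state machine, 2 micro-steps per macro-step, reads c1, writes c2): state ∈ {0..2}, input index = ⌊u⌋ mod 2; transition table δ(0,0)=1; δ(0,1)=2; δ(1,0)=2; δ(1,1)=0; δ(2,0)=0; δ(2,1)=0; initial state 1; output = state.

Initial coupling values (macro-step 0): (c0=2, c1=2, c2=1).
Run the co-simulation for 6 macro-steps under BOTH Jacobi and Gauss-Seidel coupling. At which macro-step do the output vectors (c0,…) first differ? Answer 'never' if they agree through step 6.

first divergence at macro-step: never

[Jacobi] macro 1: S0 reads c0=2 → after 1×micro: 0; S1 reads c2=1 → after 1×micro: 2; S2 reads c1=2 → after 2×micro: 0 ⇒ (c0=0, c1=2, c2=0)
[Jacobi] macro 2: S0 reads c0=0 → after 1×micro: 2; S1 reads c2=0 → after 1×micro: 2; S2 reads c1=2 → after 2×micro: 2 ⇒ (c0=2, c1=2, c2=2)
[Jacobi] macro 3: S0 reads c0=2 → after 1×micro: 0; S1 reads c2=2 → after 1×micro: 2; S2 reads c1=2 → after 2×micro: 1 ⇒ (c0=0, c1=2, c2=1)
[Jacobi] macro 4: S0 reads c0=0 → after 1×micro: 2; S1 reads c2=1 → after 1×micro: 2; S2 reads c1=2 → after 2×micro: 0 ⇒ (c0=2, c1=2, c2=0)
[Jacobi] macro 5: S0 reads c0=2 → after 1×micro: 0; S1 reads c2=0 → after 1×micro: 2; S2 reads c1=2 → after 2×micro: 2 ⇒ (c0=0, c1=2, c2=2)
[Jacobi] macro 6: S0 reads c0=0 → after 1×micro: 2; S1 reads c2=2 → after 1×micro: 2; S2 reads c1=2 → after 2×micro: 1 ⇒ (c0=2, c1=2, c2=1)
[Gauss-Seidel] macro 1: S0 reads c0=2 → after 1×micro: 0; S1 reads c2=1 → after 1×micro: 2; S2 reads c1=2 → after 2×micro: 0 ⇒ (c0=0, c1=2, c2=0)
[Gauss-Seidel] macro 2: S0 reads c0=0 → after 1×micro: 2; S1 reads c2=0 → after 1×micro: 2; S2 reads c1=2 → after 2×micro: 2 ⇒ (c0=2, c1=2, c2=2)
[Gauss-Seidel] macro 3: S0 reads c0=2 → after 1×micro: 0; S1 reads c2=2 → after 1×micro: 2; S2 reads c1=2 → after 2×micro: 1 ⇒ (c0=0, c1=2, c2=1)
[Gauss-Seidel] macro 4: S0 reads c0=0 → after 1×micro: 2; S1 reads c2=1 → after 1×micro: 2; S2 reads c1=2 → after 2×micro: 0 ⇒ (c0=2, c1=2, c2=0)
[Gauss-Seidel] macro 5: S0 reads c0=2 → after 1×micro: 0; S1 reads c2=0 → after 1×micro: 2; S2 reads c1=2 → after 2×micro: 2 ⇒ (c0=0, c1=2, c2=2)
[Gauss-Seidel] macro 6: S0 reads c0=0 → after 1×micro: 2; S1 reads c2=2 → after 1×micro: 2; S2 reads c1=2 → after 2×micro: 1 ⇒ (c0=2, c1=2, c2=1)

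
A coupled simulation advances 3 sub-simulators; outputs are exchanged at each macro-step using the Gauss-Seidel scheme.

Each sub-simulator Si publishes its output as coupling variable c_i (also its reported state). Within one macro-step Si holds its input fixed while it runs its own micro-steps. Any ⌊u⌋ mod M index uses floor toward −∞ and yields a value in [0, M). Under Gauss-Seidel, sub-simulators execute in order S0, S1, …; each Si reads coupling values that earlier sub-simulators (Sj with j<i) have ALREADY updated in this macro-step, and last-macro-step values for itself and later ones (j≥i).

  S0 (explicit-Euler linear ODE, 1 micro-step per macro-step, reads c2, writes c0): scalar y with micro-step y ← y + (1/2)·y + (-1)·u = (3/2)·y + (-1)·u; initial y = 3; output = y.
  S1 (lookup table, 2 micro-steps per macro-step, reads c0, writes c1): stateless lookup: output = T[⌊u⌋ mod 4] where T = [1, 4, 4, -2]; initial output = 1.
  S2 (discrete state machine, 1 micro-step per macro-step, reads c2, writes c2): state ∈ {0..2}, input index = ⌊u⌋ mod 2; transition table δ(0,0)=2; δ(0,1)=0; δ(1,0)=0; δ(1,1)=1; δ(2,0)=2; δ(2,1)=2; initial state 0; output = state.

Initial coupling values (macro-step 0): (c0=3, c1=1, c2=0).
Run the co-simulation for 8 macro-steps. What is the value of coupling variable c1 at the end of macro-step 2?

macro 1: S0 reads c2=0 → after 1×micro: 9/2; S1 reads c0=9/2 → after 2×micro: 1; S2 reads c2=0 → after 1×micro: 2 ⇒ (c0=9/2, c1=1, c2=2)
macro 2: S0 reads c2=2 → after 1×micro: 19/4; S1 reads c0=19/4 → after 2×micro: 1; S2 reads c2=2 → after 1×micro: 2 ⇒ (c0=19/4, c1=1, c2=2)
macro 3: S0 reads c2=2 → after 1×micro: 41/8; S1 reads c0=41/8 → after 2×micro: 4; S2 reads c2=2 → after 1×micro: 2 ⇒ (c0=41/8, c1=4, c2=2)
macro 4: S0 reads c2=2 → after 1×micro: 91/16; S1 reads c0=91/16 → after 2×micro: 4; S2 reads c2=2 → after 1×micro: 2 ⇒ (c0=91/16, c1=4, c2=2)
macro 5: S0 reads c2=2 → after 1×micro: 209/32; S1 reads c0=209/32 → after 2×micro: 4; S2 reads c2=2 → after 1×micro: 2 ⇒ (c0=209/32, c1=4, c2=2)
macro 6: S0 reads c2=2 → after 1×micro: 499/64; S1 reads c0=499/64 → after 2×micro: -2; S2 reads c2=2 → after 1×micro: 2 ⇒ (c0=499/64, c1=-2, c2=2)
macro 7: S0 reads c2=2 → after 1×micro: 1241/128; S1 reads c0=1241/128 → after 2×micro: 4; S2 reads c2=2 → after 1×micro: 2 ⇒ (c0=1241/128, c1=4, c2=2)
macro 8: S0 reads c2=2 → after 1×micro: 3211/256; S1 reads c0=3211/256 → after 2×micro: 1; S2 reads c2=2 → after 1×micro: 2 ⇒ (c0=3211/256, c1=1, c2=2)

c1 at macro-step 2 = 1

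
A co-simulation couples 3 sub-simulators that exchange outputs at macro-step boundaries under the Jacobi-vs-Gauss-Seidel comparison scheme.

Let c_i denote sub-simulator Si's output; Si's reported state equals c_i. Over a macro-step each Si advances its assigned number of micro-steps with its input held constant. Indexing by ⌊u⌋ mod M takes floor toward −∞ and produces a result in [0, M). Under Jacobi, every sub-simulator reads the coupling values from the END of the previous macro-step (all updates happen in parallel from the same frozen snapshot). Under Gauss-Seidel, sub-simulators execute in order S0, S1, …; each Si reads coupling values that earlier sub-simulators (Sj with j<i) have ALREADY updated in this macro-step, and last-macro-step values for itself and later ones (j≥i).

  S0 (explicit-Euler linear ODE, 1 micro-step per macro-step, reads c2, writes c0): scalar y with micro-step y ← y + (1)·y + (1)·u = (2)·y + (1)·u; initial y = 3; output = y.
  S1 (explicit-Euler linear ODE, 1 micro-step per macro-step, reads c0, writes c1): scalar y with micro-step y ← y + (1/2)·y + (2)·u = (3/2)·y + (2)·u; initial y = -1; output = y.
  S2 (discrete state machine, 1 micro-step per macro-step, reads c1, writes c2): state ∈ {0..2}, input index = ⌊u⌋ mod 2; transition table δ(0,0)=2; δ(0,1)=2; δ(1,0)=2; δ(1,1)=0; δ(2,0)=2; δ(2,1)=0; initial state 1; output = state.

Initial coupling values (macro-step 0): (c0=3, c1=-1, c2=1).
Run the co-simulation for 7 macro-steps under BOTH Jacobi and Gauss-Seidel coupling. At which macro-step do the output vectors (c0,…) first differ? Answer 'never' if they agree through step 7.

[Jacobi] macro 1: S0 reads c2=1 → after 1×micro: 7; S1 reads c0=3 → after 1×micro: 9/2; S2 reads c1=-1 → after 1×micro: 0 ⇒ (c0=7, c1=9/2, c2=0)
[Jacobi] macro 2: S0 reads c2=0 → after 1×micro: 14; S1 reads c0=7 → after 1×micro: 83/4; S2 reads c1=9/2 → after 1×micro: 2 ⇒ (c0=14, c1=83/4, c2=2)
[Jacobi] macro 3: S0 reads c2=2 → after 1×micro: 30; S1 reads c0=14 → after 1×micro: 473/8; S2 reads c1=83/4 → after 1×micro: 2 ⇒ (c0=30, c1=473/8, c2=2)
[Jacobi] macro 4: S0 reads c2=2 → after 1×micro: 62; S1 reads c0=30 → after 1×micro: 2379/16; S2 reads c1=473/8 → after 1×micro: 0 ⇒ (c0=62, c1=2379/16, c2=0)
[Jacobi] macro 5: S0 reads c2=0 → after 1×micro: 124; S1 reads c0=62 → after 1×micro: 11105/32; S2 reads c1=2379/16 → after 1×micro: 2 ⇒ (c0=124, c1=11105/32, c2=2)
[Jacobi] macro 6: S0 reads c2=2 → after 1×micro: 250; S1 reads c0=124 → after 1×micro: 49187/64; S2 reads c1=11105/32 → after 1×micro: 0 ⇒ (c0=250, c1=49187/64, c2=0)
[Jacobi] macro 7: S0 reads c2=0 → after 1×micro: 500; S1 reads c0=250 → after 1×micro: 211561/128; S2 reads c1=49187/64 → after 1×micro: 2 ⇒ (c0=500, c1=211561/128, c2=2)
[Gauss-Seidel] macro 1: S0 reads c2=1 → after 1×micro: 7; S1 reads c0=7 → after 1×micro: 25/2; S2 reads c1=25/2 → after 1×micro: 2 ⇒ (c0=7, c1=25/2, c2=2)
[Gauss-Seidel] macro 2: S0 reads c2=2 → after 1×micro: 16; S1 reads c0=16 → after 1×micro: 203/4; S2 reads c1=203/4 → after 1×micro: 2 ⇒ (c0=16, c1=203/4, c2=2)
[Gauss-Seidel] macro 3: S0 reads c2=2 → after 1×micro: 34; S1 reads c0=34 → after 1×micro: 1153/8; S2 reads c1=1153/8 → after 1×micro: 2 ⇒ (c0=34, c1=1153/8, c2=2)
[Gauss-Seidel] macro 4: S0 reads c2=2 → after 1×micro: 70; S1 reads c0=70 → after 1×micro: 5699/16; S2 reads c1=5699/16 → after 1×micro: 2 ⇒ (c0=70, c1=5699/16, c2=2)
[Gauss-Seidel] macro 5: S0 reads c2=2 → after 1×micro: 142; S1 reads c0=142 → after 1×micro: 26185/32; S2 reads c1=26185/32 → after 1×micro: 2 ⇒ (c0=142, c1=26185/32, c2=2)
[Gauss-Seidel] macro 6: S0 reads c2=2 → after 1×micro: 286; S1 reads c0=286 → after 1×micro: 115163/64; S2 reads c1=115163/64 → after 1×micro: 0 ⇒ (c0=286, c1=115163/64, c2=0)
[Gauss-Seidel] macro 7: S0 reads c2=0 → after 1×micro: 572; S1 reads c0=572 → after 1×micro: 491921/128; S2 reads c1=491921/128 → after 1×micro: 2 ⇒ (c0=572, c1=491921/128, c2=2)

first divergence at macro-step: 1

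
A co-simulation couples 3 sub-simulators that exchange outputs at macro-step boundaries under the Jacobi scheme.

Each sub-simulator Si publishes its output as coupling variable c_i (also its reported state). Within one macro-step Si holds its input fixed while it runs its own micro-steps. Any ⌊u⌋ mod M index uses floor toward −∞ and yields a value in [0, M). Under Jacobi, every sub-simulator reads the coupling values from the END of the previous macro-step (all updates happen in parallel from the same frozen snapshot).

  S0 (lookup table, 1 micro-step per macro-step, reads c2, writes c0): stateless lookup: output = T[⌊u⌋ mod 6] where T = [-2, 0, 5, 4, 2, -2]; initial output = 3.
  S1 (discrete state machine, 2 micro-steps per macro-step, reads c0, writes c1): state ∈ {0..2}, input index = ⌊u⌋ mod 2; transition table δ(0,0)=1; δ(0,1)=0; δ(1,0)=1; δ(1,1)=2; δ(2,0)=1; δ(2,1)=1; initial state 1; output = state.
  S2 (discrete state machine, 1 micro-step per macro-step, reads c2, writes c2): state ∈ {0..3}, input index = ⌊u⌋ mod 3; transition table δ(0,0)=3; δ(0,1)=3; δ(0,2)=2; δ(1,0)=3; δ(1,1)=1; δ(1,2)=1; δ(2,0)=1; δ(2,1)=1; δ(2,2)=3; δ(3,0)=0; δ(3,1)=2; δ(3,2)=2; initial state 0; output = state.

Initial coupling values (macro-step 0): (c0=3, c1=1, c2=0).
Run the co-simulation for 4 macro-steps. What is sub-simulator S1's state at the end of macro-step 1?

macro 1: S0 reads c2=0 → after 1×micro: -2; S1 reads c0=3 → after 2×micro: 1; S2 reads c2=0 → after 1×micro: 3 ⇒ (c0=-2, c1=1, c2=3)
macro 2: S0 reads c2=3 → after 1×micro: 4; S1 reads c0=-2 → after 2×micro: 1; S2 reads c2=3 → after 1×micro: 0 ⇒ (c0=4, c1=1, c2=0)
macro 3: S0 reads c2=0 → after 1×micro: -2; S1 reads c0=4 → after 2×micro: 1; S2 reads c2=0 → after 1×micro: 3 ⇒ (c0=-2, c1=1, c2=3)
macro 4: S0 reads c2=3 → after 1×micro: 4; S1 reads c0=-2 → after 2×micro: 1; S2 reads c2=3 → after 1×micro: 0 ⇒ (c0=4, c1=1, c2=0)

S1 state at macro-step 1 = 1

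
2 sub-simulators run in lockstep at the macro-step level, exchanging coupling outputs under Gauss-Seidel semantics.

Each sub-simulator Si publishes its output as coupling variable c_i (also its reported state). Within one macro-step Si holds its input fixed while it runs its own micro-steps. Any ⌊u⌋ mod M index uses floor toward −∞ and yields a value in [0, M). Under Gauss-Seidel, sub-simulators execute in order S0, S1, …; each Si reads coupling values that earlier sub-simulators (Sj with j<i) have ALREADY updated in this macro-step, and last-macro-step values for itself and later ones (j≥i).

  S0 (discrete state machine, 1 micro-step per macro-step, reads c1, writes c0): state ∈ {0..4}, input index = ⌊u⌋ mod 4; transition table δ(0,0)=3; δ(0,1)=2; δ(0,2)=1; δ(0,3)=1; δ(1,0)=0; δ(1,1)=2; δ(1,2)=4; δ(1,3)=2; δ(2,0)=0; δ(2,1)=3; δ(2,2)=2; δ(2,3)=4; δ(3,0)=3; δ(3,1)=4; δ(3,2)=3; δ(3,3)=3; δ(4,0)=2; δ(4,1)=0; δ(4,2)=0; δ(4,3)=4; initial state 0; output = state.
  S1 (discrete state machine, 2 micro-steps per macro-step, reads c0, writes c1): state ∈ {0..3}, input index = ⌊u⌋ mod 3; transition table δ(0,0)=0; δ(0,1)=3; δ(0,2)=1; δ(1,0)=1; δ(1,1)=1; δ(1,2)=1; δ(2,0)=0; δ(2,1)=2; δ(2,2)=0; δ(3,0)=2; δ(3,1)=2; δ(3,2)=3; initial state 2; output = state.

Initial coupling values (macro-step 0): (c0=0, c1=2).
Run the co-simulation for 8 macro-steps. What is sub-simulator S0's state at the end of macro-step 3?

S0 state at macro-step 3 = 0

macro 1: S0 reads c1=2 → after 1×micro: 1; S1 reads c0=1 → after 2×micro: 2 ⇒ (c0=1, c1=2)
macro 2: S0 reads c1=2 → after 1×micro: 4; S1 reads c0=4 → after 2×micro: 2 ⇒ (c0=4, c1=2)
macro 3: S0 reads c1=2 → after 1×micro: 0; S1 reads c0=0 → after 2×micro: 0 ⇒ (c0=0, c1=0)
macro 4: S0 reads c1=0 → after 1×micro: 3; S1 reads c0=3 → after 2×micro: 0 ⇒ (c0=3, c1=0)
macro 5: S0 reads c1=0 → after 1×micro: 3; S1 reads c0=3 → after 2×micro: 0 ⇒ (c0=3, c1=0)
macro 6: S0 reads c1=0 → after 1×micro: 3; S1 reads c0=3 → after 2×micro: 0 ⇒ (c0=3, c1=0)
macro 7: S0 reads c1=0 → after 1×micro: 3; S1 reads c0=3 → after 2×micro: 0 ⇒ (c0=3, c1=0)
macro 8: S0 reads c1=0 → after 1×micro: 3; S1 reads c0=3 → after 2×micro: 0 ⇒ (c0=3, c1=0)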